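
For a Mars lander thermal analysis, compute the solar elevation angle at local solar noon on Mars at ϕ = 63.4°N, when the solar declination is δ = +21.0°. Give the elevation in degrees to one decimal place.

47.6°

At local noon the hour angle is zero, so the zenith angle equals |ϕ − δ| = |+63.4° − (+21.000°)| = 42.400°.
Elevation = 90° − 42.400° = 47.6°.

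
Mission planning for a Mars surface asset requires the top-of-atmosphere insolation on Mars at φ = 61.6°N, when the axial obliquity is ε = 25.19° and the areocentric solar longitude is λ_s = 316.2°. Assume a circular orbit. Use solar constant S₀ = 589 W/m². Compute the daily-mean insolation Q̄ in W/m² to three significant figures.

Q̄ ≈ 23.2 W/m²

sin δ = sin 25.19° × sin 316.2° = -0.29459, so δ = -17.133°.
cos H₀ = −tan(+61.6°) tan(-17.133°) = 0.5701, H₀ = 0.9641 rad.
Bracket: H₀ sin φ sin δ + cos φ cos δ sin H₀ = 0.9641×0.87965×-0.29459 + 0.47562×0.95562×0.82155 = -0.249833 + 0.373404 = 0.123571.
Q̄ = (S₀/π) × [bracket] = (589/π) × 0.123571 = 23.17 W/m².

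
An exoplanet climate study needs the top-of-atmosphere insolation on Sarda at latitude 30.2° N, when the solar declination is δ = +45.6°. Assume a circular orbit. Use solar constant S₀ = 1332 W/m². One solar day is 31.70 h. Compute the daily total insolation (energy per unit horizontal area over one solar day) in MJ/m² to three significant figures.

61.9 MJ/m²

cos H₀ = −tan(+30.2°) tan(+45.600°) = -0.5943, H₀ = 2.2072 rad.
Bracket: H₀ sin φ sin δ + cos φ cos δ sin H₀ = 2.2072×0.50302×0.71447 + 0.86427×0.69966×0.80422 = 0.793252 + 0.486308 = 1.279560.
Q̄ = (S₀/π) × [bracket] = (1332/π) × 1.279560 = 542.52 W/m².
Daily total = Q̄ × 31.70 h × 3600 s/h = 542.52 × 31.70 × 3600 / 10⁶ = 61.91 MJ/m².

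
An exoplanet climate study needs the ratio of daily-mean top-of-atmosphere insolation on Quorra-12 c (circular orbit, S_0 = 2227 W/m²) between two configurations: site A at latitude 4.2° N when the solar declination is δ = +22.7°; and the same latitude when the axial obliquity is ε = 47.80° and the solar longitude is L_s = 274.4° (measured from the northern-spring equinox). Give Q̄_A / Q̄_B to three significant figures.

— Configuration A (ϕ=+4.2°):
cos h₀ = −tan(+4.2°) tan(+22.700°) = -0.0307, h₀ = 1.6015 rad.
Bracket: h₀ sin ϕ sin δ + cos ϕ cos δ sin h₀ = 1.6015×0.07324×0.38591 + 0.99731×0.92254×0.99953 = 0.045265 + 0.919626 = 0.964891.
Q̄ = (S_0/π) × [bracket] = (2227/π) × 0.964891 = 683.99 W/m².
— Configuration B (ϕ=+4.2°):
Solar declination: sin δ = sin ε · sin L_s = sin 47.80° × sin 274.4° = -0.73862, so δ = -47.614°.
cos h₀ = −tan(+4.2°) tan(-47.614°) = 0.0805, h₀ = 1.4902 rad.
Bracket: h₀ sin ϕ sin δ + cos ϕ cos δ sin h₀ = 1.4902×0.07324×-0.73862 + 0.99731×0.67412×0.99676 = -0.080615 + 0.670128 = 0.589513.
Q̄ = (S_0/π) × [bracket] = (2227/π) × 0.589513 = 417.89 W/m².
Ratio Q̄_A / Q̄_B = 683.99 / 417.89 = 1.637.

Q̄_A / Q̄_B ≈ 1.64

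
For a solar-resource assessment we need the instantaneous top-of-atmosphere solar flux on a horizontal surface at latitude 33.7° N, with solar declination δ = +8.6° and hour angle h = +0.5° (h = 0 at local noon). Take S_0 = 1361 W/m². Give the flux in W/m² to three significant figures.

1.23e+03 W/m²

cos θ_z = sin ϕ sin δ + cos ϕ cos δ cos h = 0.082969 + 0.822569 = 0.905538.
Flux = S_0 · cos θ_z = 1361 × 0.905538 = 1232 W/m².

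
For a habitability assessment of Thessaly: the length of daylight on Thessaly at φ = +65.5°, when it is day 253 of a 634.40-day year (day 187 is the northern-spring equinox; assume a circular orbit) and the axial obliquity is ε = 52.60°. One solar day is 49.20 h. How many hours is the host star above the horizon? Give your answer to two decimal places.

Solar longitude: λ_s = 360° × (253 − 187)/634.40 = 37.453°.
sin δ = sin 52.60° × sin 37.453° = 0.48309, so δ = +28.887°.
Sunrise equation: cos H₀ = −tan φ · tan δ = -1.2107 ≤ −1, so the host star never sets (polar day) and H₀ = π.
Daylight = 2H₀/(2π) × 49.20 h = (3.1416/π) × 49.20 = 49.20 h.

49.20 h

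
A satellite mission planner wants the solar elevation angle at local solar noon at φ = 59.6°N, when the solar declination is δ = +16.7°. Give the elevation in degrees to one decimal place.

47.1°

At local noon the hour angle is zero, so the zenith angle equals |φ − δ| = |+59.6° − (+16.700°)| = 42.900°.
Elevation = 90° − 42.900° = 47.1°.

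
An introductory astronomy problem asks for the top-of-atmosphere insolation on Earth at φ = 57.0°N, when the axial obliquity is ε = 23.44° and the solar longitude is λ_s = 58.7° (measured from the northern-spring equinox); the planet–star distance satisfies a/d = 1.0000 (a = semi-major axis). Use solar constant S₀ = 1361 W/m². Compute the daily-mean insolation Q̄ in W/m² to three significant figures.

Solar declination: sin δ = sin ε · sin λ_s = sin 23.44° × sin 58.7° = 0.33989, so δ = +19.870°.
cos H₀ = −tan(+57.0°) tan(+19.870°) = -0.5565, H₀ = 2.1610 rad.
Bracket: H₀ sin φ sin δ + cos φ cos δ sin H₀ = 2.1610×0.83867×0.33989 + 0.54464×0.94046×0.83083 = 0.616005 + 0.425561 = 1.041566.
Inverse-square distance factor (a/d)² = 1.0000² = 1.000000.
Q̄ = (S₀/π) × [bracket] = (1361/π) × 1.041566 = 451.2 W/m².

Q̄ ≈ 451 W/m²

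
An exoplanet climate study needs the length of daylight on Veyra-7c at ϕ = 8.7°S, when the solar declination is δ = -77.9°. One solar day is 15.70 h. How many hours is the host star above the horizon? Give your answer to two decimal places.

11.82 h

cos h₀ = −tan ϕ · tan δ = −tan(-8.7°) × tan(-77.900°) = -0.7138, so h₀ = 2.3657 rad = 135.54°.
Daylight = 2h₀/(2π) × 15.70 h = (2.3657/π) × 15.70 = 11.82 h.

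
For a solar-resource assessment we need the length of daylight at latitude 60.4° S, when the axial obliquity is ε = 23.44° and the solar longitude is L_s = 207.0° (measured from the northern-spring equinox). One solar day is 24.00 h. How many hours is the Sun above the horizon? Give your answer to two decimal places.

Solar declination: sin δ = sin ε · sin L_s = sin 23.44° × sin 207.0° = -0.18059, so δ = -10.404°.
cos h₀ = −tan ϕ · tan δ = −tan(-60.4°) × tan(-10.404°) = -0.3232, so h₀ = 1.8999 rad = 108.86°.
Daylight = 2h₀/(2π) × 24.00 h = (1.8999/π) × 24.00 = 14.51 h.

14.51 h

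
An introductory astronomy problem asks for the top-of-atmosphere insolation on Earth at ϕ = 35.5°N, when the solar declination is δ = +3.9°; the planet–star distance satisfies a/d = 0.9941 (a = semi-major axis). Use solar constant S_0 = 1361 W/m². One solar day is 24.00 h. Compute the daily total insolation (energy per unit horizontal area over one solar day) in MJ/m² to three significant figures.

32.4 MJ/m²

cos h₀ = −tan(+35.5°) tan(+3.900°) = -0.0486, h₀ = 1.6194 rad.
Bracket: h₀ sin ϕ sin δ + cos ϕ cos δ sin h₀ = 1.6194×0.58070×0.06802 + 0.81412×0.99768×0.99882 = 0.063965 + 0.811273 = 0.875238.
Inverse-square distance factor (a/d)² = 0.9941² = 0.988235.
Q̄ = (S_0/π) × 0.988235 × [bracket] = (1361/π) × 0.988235 × 0.875238 = 374.71 W/m².
Daily total = Q̄ × 24.00 h × 3600 s/h = 374.71 × 24.00 × 3600 / 10⁶ = 32.37 MJ/m².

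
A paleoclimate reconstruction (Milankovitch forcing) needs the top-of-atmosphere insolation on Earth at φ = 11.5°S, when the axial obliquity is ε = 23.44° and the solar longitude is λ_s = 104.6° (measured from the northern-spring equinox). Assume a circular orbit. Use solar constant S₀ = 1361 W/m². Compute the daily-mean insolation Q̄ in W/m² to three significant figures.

Solar declination: sin δ = sin ε · sin λ_s = sin 23.44° × sin 104.6° = 0.38494, so δ = +22.640°.
cos H₀ = −tan(-11.5°) tan(+22.640°) = 0.0849, H₀ = 1.4858 rad.
Bracket: H₀ sin φ sin δ + cos φ cos δ sin H₀ = 1.4858×-0.19937×0.38494 + 0.97992×0.92294×0.99639 = -0.114028 + 0.901142 = 0.787114.
Q̄ = (S₀/π) × [bracket] = (1361/π) × 0.787114 = 341.0 W/m².

Q̄ ≈ 341 W/m²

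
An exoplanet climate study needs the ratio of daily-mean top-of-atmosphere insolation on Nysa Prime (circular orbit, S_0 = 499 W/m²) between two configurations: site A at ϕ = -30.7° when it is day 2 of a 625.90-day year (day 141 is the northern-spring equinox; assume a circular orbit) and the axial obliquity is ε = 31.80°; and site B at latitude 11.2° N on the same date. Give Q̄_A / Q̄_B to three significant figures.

Q̄_A / Q̄_B ≈ 1.75

— Configuration A (ϕ=-30.7°):
Solar longitude: L_s = 360° × (2 − 141)/625.90 = -79.949°, i.e. -79.949° + 360° = 280.051°.
sin δ = sin 31.80° × sin 280.051° = -0.51887, so δ = -31.256°.
cos h₀ = −tan(-30.7°) tan(-31.256°) = -0.3604, h₀ = 1.9395 rad.
Bracket: h₀ sin ϕ sin δ + cos ϕ cos δ sin h₀ = 1.9395×-0.51054×-0.51887 + 0.85985×0.85485×0.93280 = 0.513781 + 0.685648 = 1.199429.
Q̄ = (S_0/π) × [bracket] = (499/π) × 1.199429 = 190.51 W/m².
— Configuration B (ϕ=+11.2°):
cos h₀ = −tan(+11.2°) tan(-31.256°) = 0.1202, h₀ = 1.4503 rad.
Bracket: h₀ sin ϕ sin δ + cos ϕ cos δ sin h₀ = 1.4503×0.19423×-0.51887 + 0.98096×0.85485×0.99275 = -0.146161 + 0.832494 = 0.686333.
Q̄ = (S_0/π) × [bracket] = (499/π) × 0.686333 = 109.01 W/m².
Ratio Q̄_A / Q̄_B = 190.51 / 109.01 = 1.748.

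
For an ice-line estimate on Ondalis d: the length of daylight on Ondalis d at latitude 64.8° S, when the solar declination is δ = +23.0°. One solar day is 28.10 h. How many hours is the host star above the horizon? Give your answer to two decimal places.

3.99 h

cos H₀ = −tan φ · tan δ = −tan(-64.8°) × tan(+23.000°) = 0.9021, so H₀ = 0.4463 rad = 25.57°.
Daylight = 2H₀/(2π) × 28.10 h = (0.4463/π) × 28.10 = 3.99 h.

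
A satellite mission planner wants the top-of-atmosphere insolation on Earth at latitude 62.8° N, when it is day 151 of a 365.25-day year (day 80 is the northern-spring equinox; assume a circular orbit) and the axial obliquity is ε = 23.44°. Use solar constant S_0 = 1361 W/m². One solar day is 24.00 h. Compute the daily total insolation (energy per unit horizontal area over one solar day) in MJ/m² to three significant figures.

Solar longitude: L_s = 360° × (151 − 80)/365.25 = 69.979°.
sin δ = sin 23.44° × sin 69.979° = 0.37375, so δ = +21.947°.
cos h₀ = −tan(+62.8°) tan(+21.947°) = -0.7841, h₀ = 2.4720 rad.
Bracket: h₀ sin ϕ sin δ + cos ϕ cos δ sin h₀ = 2.4720×0.88942×0.37375 + 0.45710×0.92753×0.62068 = 0.821744 + 0.263152 = 1.084896.
Q̄ = (S_0/π) × [bracket] = (1361/π) × 1.084896 = 470.00 W/m².
Daily total = Q̄ × 24.00 h × 3600 s/h = 470.00 × 24.00 × 3600 / 10⁶ = 40.61 MJ/m².

40.6 MJ/m²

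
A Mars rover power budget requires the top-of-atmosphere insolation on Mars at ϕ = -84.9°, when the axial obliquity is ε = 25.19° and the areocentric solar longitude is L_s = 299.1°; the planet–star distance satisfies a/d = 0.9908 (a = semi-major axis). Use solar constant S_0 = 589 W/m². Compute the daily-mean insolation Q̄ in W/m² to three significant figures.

Q̄ ≈ 214 W/m²

sin δ = sin 25.19° × sin 299.1° = -0.37190, so δ = -21.833°.
cos h₀ = −tan(-84.9°) tan(-21.833°) = -4.4890 ≤ −1 ⇒ polar day, h₀ = π.
Bracket: h₀ sin ϕ sin δ + cos ϕ cos δ sin h₀ = 3.1416×-0.99604×-0.37190 + 0.08889×0.92827×0.00000 = 1.163734 + 0.000000 = 1.163734.
Inverse-square distance factor (a/d)² = 0.9908² = 0.981685.
Q̄ = (S_0/π) × 0.981685 × [bracket] = (589/π) × 0.981685 × 1.163734 = 214.2 W/m².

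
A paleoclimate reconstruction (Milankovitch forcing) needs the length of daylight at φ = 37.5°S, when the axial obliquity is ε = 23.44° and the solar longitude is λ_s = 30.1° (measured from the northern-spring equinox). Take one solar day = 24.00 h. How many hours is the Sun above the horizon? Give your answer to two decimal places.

Solar declination: sin δ = sin ε · sin λ_s = sin 23.44° × sin 30.1° = 0.19950, so δ = +11.507°.
cos H₀ = −tan φ · tan δ = −tan(-37.5°) × tan(+11.507°) = 0.1562, so H₀ = 1.4139 rad = 81.01°.
Daylight = 2H₀/(2π) × 24.00 h = (1.4139/π) × 24.00 = 10.80 h.

10.80 h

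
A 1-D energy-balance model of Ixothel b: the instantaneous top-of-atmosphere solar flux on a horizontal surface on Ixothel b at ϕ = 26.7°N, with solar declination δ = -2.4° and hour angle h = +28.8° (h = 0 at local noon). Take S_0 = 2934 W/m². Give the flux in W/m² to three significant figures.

2.24e+03 W/m²

cos θ_z = sin ϕ sin δ + cos ϕ cos δ cos h = -0.018816 + 0.782181 = 0.763365.
Flux = S_0 · cos θ_z = 2934 × 0.763365 = 2240 W/m².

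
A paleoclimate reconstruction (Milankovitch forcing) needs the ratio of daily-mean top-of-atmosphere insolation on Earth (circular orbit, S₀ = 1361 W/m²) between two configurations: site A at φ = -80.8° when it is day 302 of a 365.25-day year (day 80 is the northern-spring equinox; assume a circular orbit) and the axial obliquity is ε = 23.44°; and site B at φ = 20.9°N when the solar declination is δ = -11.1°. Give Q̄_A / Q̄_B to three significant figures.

— Configuration A (φ=-80.8°):
Solar longitude: λ_s = 360° × (302 − 80)/365.25 = 218.809°.
sin δ = sin 23.44° × sin 218.809° = -0.24930, so δ = -14.436°.
cos H₀ = −tan(-80.8°) tan(-14.436°) = -1.5894 ≤ −1 ⇒ polar day, H₀ = π.
Bracket: H₀ sin φ sin δ + cos φ cos δ sin H₀ = 3.1416×-0.98714×-0.24930 + 0.15988×0.96843×0.00000 = 0.773129 + 0.000000 = 0.773129.
Q̄ = (S₀/π) × [bracket] = (1361/π) × 0.773129 = 334.93 W/m².
— Configuration B (φ=+20.9°):
cos H₀ = −tan(+20.9°) tan(-11.100°) = 0.0749, H₀ = 1.4958 rad.
Bracket: H₀ sin φ sin δ + cos φ cos δ sin H₀ = 1.4958×0.35674×-0.19252 + 0.93420×0.98129×0.99719 = -0.102731 + 0.914145 = 0.811414.
Q̄ = (S₀/π) × [bracket] = (1361/π) × 0.811414 = 351.52 W/m².
Ratio Q̄_A / Q̄_B = 334.93 / 351.52 = 0.9528.

Q̄_A / Q̄_B ≈ 0.953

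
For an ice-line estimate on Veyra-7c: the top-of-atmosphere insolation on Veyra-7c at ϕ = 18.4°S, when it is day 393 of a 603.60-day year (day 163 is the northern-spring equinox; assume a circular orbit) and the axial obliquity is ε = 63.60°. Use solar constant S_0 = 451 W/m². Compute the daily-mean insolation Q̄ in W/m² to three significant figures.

Solar longitude: L_s = 360° × (393 − 163)/603.60 = 137.177°.
sin δ = sin 63.60° × sin 137.177° = 0.60885, so δ = +37.506°.
cos h₀ = −tan(-18.4°) tan(+37.506°) = 0.2553, h₀ = 1.3126 rad.
Bracket: h₀ sin ϕ sin δ + cos ϕ cos δ sin h₀ = 1.3126×-0.31565×0.60885 + 0.94888×0.79329×0.96686 = -0.252260 + 0.727791 = 0.475531.
Q̄ = (S_0/π) × [bracket] = (451/π) × 0.475531 = 68.27 W/m².

Q̄ ≈ 68.3 W/m²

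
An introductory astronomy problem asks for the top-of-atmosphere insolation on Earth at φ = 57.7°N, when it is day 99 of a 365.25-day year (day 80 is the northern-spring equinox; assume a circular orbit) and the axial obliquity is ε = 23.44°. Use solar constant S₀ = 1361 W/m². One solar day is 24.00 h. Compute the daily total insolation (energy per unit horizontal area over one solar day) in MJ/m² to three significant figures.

Solar longitude: λ_s = 360° × (99 − 80)/365.25 = 18.727°.
sin δ = sin 23.44° × sin 18.727° = 0.12771, so δ = +7.337°.
cos H₀ = −tan(+57.7°) tan(+7.337°) = -0.2037, H₀ = 1.7759 rad.
Bracket: H₀ sin φ sin δ + cos φ cos δ sin H₀ = 1.7759×0.84526×0.12771 + 0.53435×0.99181×0.97904 = 0.191705 + 0.518865 = 0.710570.
Q̄ = (S₀/π) × [bracket] = (1361/π) × 0.710570 = 307.83 W/m².
Daily total = Q̄ × 24.00 h × 3600 s/h = 307.83 × 24.00 × 3600 / 10⁶ = 26.60 MJ/m².

26.6 MJ/m²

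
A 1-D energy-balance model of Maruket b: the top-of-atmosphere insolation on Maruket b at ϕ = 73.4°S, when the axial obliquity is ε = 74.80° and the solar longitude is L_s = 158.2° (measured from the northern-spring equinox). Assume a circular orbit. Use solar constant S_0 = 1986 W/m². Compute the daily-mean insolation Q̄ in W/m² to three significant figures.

Q̄ ≈ 0.00 W/m²

Solar declination: sin δ = sin ε · sin L_s = sin 74.80° × sin 158.2° = 0.35838, so δ = +21.000°.
cos h₀ = −tan(-73.4°) tan(+21.000°) = 1.2877 ≥ 1 ⇒ polar night, h₀ = 0 and Q̄ = 0.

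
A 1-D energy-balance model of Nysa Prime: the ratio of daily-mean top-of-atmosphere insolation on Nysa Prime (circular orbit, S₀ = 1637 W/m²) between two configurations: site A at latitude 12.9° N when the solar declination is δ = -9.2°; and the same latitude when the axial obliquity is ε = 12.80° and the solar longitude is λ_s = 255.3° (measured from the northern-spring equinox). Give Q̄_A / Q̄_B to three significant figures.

— Configuration A (φ=+12.9°):
cos H₀ = −tan(+12.9°) tan(-9.200°) = 0.0371, H₀ = 1.5337 rad.
Bracket: H₀ sin φ sin δ + cos φ cos δ sin H₀ = 1.5337×0.22325×-0.15988 + 0.97476×0.98714×0.99931 = -0.054743 + 0.961561 = 0.906818.
Q̄ = (S₀/π) × [bracket] = (1637/π) × 0.906818 = 472.52 W/m².
— Configuration B (φ=+12.9°):
Solar declination: sin δ = sin ε · sin λ_s = sin 12.80° × sin 255.3° = -0.21430, so δ = -12.374°.
cos H₀ = −tan(+12.9°) tan(-12.374°) = 0.0502, H₀ = 1.5205 rad.
Bracket: H₀ sin φ sin δ + cos φ cos δ sin H₀ = 1.5205×0.22325×-0.21430 + 0.97476×0.97677×0.99874 = -0.072744 + 0.950917 = 0.878173.
Q̄ = (S₀/π) × [bracket] = (1637/π) × 0.878173 = 457.59 W/m².
Ratio Q̄_A / Q̄_B = 472.52 / 457.59 = 1.033.

Q̄_A / Q̄_B ≈ 1.03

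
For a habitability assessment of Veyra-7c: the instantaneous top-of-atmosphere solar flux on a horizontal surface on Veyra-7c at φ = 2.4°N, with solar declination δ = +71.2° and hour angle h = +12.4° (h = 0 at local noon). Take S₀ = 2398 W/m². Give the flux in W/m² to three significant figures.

cos θ_z = sin φ sin δ + cos φ cos δ cos h = 0.039642 + 0.314472 = 0.354114.
Flux = S₀ · cos θ_z = 2398 × 0.354114 = 849.2 W/m².

849 W/m²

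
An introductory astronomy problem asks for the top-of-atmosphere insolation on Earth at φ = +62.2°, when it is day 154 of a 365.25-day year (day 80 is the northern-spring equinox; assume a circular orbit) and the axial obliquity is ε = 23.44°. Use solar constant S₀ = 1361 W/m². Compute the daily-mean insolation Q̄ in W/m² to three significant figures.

Solar longitude: λ_s = 360° × (154 − 80)/365.25 = 72.936°.
sin δ = sin 23.44° × sin 72.936° = 0.38028, so δ = +22.351°.
cos H₀ = −tan(+62.2°) tan(+22.351°) = -0.7798, H₀ = 2.4652 rad.
Bracket: H₀ sin φ sin δ + cos φ cos δ sin H₀ = 2.4652×0.88458×0.38028 + 0.46639×0.92487×0.62597 = 0.829264 + 0.270012 = 1.099276.
Q̄ = (S₀/π) × [bracket] = (1361/π) × 1.099276 = 476.2 W/m².

Q̄ ≈ 476 W/m²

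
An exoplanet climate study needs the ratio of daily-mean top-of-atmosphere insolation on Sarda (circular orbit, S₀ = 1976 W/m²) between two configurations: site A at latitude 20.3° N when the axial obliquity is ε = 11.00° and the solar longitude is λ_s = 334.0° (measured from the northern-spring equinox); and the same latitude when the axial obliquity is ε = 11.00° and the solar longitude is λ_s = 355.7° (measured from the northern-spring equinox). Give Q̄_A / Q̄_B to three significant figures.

— Configuration A (φ=+20.3°):
Solar declination: sin δ = sin ε · sin λ_s = sin 11.00° × sin 334.0° = -0.08365, so δ = -4.798°.
cos H₀ = −tan(+20.3°) tan(-4.798°) = 0.0311, H₀ = 1.5397 rad.
Bracket: H₀ sin φ sin δ + cos φ cos δ sin H₀ = 1.5397×0.34694×-0.08365 + 0.93789×0.99650×0.99952 = -0.044684 + 0.934159 = 0.889475.
Q̄ = (S₀/π) × [bracket] = (1976/π) × 0.889475 = 559.46 W/m².
— Configuration B (φ=+20.3°):
Solar declination: sin δ = sin ε · sin λ_s = sin 11.00° × sin 355.7° = -0.01431, so δ = -0.820°.
cos H₀ = −tan(+20.3°) tan(-0.820°) = 0.0053, H₀ = 1.5655 rad.
Bracket: H₀ sin φ sin δ + cos φ cos δ sin H₀ = 1.5655×0.34694×-0.01431 + 0.93789×0.99990×0.99999 = -0.007772 + 0.937787 = 0.930015.
Q̄ = (S₀/π) × [bracket] = (1976/π) × 0.930015 = 584.96 W/m².
Ratio Q̄_A / Q̄_B = 559.46 / 584.96 = 0.9564.

Q̄_A / Q̄_B ≈ 0.956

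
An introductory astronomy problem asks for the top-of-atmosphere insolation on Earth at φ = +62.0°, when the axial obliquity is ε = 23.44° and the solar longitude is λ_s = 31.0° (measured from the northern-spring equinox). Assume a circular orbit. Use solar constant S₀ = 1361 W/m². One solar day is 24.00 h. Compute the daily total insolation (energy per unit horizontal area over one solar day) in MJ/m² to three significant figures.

29.2 MJ/m²

Solar declination: sin δ = sin ε · sin λ_s = sin 23.44° × sin 31.0° = 0.20488, so δ = +11.822°.
cos H₀ = −tan(+62.0°) tan(+11.822°) = -0.3937, H₀ = 1.9754 rad.
Bracket: H₀ sin φ sin δ + cos φ cos δ sin H₀ = 1.9754×0.88295×0.20488 + 0.46947×0.97879×0.91925 = 0.357347 + 0.422407 = 0.779754.
Q̄ = (S₀/π) × [bracket] = (1361/π) × 0.779754 = 337.80 W/m².
Daily total = Q̄ × 24.00 h × 3600 s/h = 337.80 × 24.00 × 3600 / 10⁶ = 29.19 MJ/m².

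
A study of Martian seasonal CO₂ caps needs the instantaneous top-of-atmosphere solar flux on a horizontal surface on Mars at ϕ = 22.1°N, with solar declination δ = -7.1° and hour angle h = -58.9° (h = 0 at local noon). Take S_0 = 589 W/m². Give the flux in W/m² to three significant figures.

252 W/m²

cos θ_z = sin ϕ sin δ + cos ϕ cos δ cos h = -0.046502 + 0.474913 = 0.428411.
Flux = S_0 · cos θ_z = 589 × 0.428411 = 252.3 W/m².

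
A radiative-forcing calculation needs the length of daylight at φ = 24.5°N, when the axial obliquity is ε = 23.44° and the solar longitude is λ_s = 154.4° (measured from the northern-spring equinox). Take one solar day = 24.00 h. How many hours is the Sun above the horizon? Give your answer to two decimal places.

Solar declination: sin δ = sin ε · sin λ_s = sin 23.44° × sin 154.4° = 0.17188, so δ = +9.897°.
cos H₀ = −tan φ · tan δ = −tan(+24.5°) × tan(+9.897°) = -0.0795, so H₀ = 1.6504 rad = 94.56°.
Daylight = 2H₀/(2π) × 24.00 h = (1.6504/π) × 24.00 = 12.61 h.

12.61 h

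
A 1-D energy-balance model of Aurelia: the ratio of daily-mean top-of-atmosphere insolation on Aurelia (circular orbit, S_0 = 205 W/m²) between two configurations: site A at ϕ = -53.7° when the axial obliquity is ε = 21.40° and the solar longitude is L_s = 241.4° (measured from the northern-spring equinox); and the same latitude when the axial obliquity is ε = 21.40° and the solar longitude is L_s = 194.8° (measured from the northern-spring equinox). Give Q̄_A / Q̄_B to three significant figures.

Q̄_A / Q̄_B ≈ 1.44

— Configuration A (ϕ=-53.7°):
Solar declination: sin δ = sin ε · sin L_s = sin 21.40° × sin 241.4° = -0.32036, so δ = -18.684°.
cos h₀ = −tan(-53.7°) tan(-18.684°) = -0.4604, h₀ = 2.0492 rad.
Bracket: h₀ sin ϕ sin δ + cos ϕ cos δ sin h₀ = 2.0492×-0.80593×-0.32036 + 0.59201×0.94730×0.88772 = 0.529078 + 0.497843 = 1.026921.
Q̄ = (S_0/π) × [bracket] = (205/π) × 1.026921 = 67.010 W/m².
— Configuration B (ϕ=-53.7°):
Solar declination: sin δ = sin ε · sin L_s = sin 21.40° × sin 194.8° = -0.09321, so δ = -5.348°.
cos h₀ = −tan(-53.7°) tan(-5.348°) = -0.1274, h₀ = 1.6986 rad.
Bracket: h₀ sin ϕ sin δ + cos ϕ cos δ sin h₀ = 1.6986×-0.80593×-0.09321 + 0.59201×0.99565×0.99185 = 0.127600 + 0.584631 = 0.712231.
Q̄ = (S_0/π) × [bracket] = (205/π) × 0.712231 = 46.476 W/m².
Ratio Q̄_A / Q̄_B = 67.010 / 46.476 = 1.442.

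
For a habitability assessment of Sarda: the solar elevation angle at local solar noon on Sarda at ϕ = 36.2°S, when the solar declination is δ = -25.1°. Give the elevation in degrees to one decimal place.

At local noon the hour angle is zero, so the zenith angle equals |ϕ − δ| = |-36.2° − (-25.100°)| = 11.100°.
Elevation = 90° − 11.100° = 78.9°.

78.9°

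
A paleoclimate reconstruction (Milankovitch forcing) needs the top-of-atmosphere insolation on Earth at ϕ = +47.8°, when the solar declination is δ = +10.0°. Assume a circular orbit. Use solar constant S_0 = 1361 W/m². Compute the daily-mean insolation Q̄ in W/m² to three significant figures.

cos h₀ = −tan(+47.8°) tan(+10.000°) = -0.1945, h₀ = 1.7665 rad.
Bracket: h₀ sin ϕ sin δ + cos ϕ cos δ sin h₀ = 1.7665×0.74080×0.17365 + 0.67172×0.98481×0.98091 = 0.227242 + 0.648888 = 0.876130.
Q̄ = (S_0/π) × [bracket] = (1361/π) × 0.876130 = 379.6 W/m².

Q̄ ≈ 380 W/m²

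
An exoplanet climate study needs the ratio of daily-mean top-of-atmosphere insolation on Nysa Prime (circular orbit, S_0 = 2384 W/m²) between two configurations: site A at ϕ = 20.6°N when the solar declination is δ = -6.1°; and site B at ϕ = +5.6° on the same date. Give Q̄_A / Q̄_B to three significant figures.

— Configuration A (ϕ=+20.6°):
cos h₀ = −tan(+20.6°) tan(-6.100°) = 0.0402, h₀ = 1.5306 rad.
Bracket: h₀ sin ϕ sin δ + cos ϕ cos δ sin h₀ = 1.5306×0.35184×-0.10626 + 0.93606×0.99434×0.99919 = -0.057224 + 0.930008 = 0.872784.
Q̄ = (S_0/π) × [bracket] = (2384/π) × 0.872784 = 662.31 W/m².
— Configuration B (ϕ=+5.6°):
cos h₀ = −tan(+5.6°) tan(-6.100°) = 0.0105, h₀ = 1.5603 rad.
Bracket: h₀ sin ϕ sin δ + cos ϕ cos δ sin h₀ = 1.5603×0.09758×-0.10626 + 0.99523×0.99434×0.99995 = -0.016179 + 0.989548 = 0.973369.
Q̄ = (S_0/π) × [bracket] = (2384/π) × 0.973369 = 738.64 W/m².
Ratio Q̄_A / Q̄_B = 662.31 / 738.64 = 0.8967.

Q̄_A / Q̄_B ≈ 0.897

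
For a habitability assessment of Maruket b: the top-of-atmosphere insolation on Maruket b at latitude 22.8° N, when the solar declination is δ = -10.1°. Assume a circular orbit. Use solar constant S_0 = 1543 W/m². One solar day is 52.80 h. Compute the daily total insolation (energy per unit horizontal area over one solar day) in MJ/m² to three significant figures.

75.0 MJ/m²

cos h₀ = −tan(+22.8°) tan(-10.100°) = 0.0749, h₀ = 1.4958 rad.
Bracket: h₀ sin ϕ sin δ + cos ϕ cos δ sin h₀ = 1.4958×0.38752×-0.17537 + 0.92186×0.98450×0.99719 = -0.101654 + 0.905021 = 0.803367.
Q̄ = (S_0/π) × [bracket] = (1543/π) × 0.803367 = 394.58 W/m².
Daily total = Q̄ × 52.80 h × 3600 s/h = 394.58 × 52.80 × 3600 / 10⁶ = 75.00 MJ/m².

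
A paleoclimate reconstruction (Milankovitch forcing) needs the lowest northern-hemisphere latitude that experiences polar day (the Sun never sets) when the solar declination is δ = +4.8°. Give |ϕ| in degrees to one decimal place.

Polar day requires cos h₀ = −tan ϕ tan δ ≤ −1, i.e. tan ϕ tan δ ≥ 1.
The boundary is |tan ϕ| · |tan δ| = 1, so |ϕ| = 90° − |δ| = 90° − 4.8° = 85.2° in the northern hemisphere.

|ϕ| = 85.2°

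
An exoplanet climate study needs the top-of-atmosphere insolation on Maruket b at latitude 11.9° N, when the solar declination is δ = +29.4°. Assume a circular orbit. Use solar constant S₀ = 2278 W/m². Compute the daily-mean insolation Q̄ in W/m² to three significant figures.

cos H₀ = −tan(+11.9°) tan(+29.400°) = -0.1187, H₀ = 1.6898 rad.
Bracket: H₀ sin φ sin δ + cos φ cos δ sin H₀ = 1.6898×0.20620×0.49090 + 0.97851×0.87121×0.99293 = 0.171048 + 0.846461 = 1.017509.
Q̄ = (S₀/π) × [bracket] = (2278/π) × 1.017509 = 737.8 W/m².

Q̄ ≈ 738 W/m²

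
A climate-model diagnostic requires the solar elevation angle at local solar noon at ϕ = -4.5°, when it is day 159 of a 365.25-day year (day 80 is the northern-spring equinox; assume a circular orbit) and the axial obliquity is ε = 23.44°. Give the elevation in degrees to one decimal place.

62.6°

Solar longitude: L_s = 360° × (159 − 80)/365.25 = 77.864°.
sin δ = sin 23.44° × sin 77.864° = 0.38890, so δ = +22.886°.
At local noon the hour angle is zero, so the zenith angle equals |ϕ − δ| = |-4.5° − (+22.886°)| = 27.386°.
Elevation = 90° − 27.386° = 62.6°.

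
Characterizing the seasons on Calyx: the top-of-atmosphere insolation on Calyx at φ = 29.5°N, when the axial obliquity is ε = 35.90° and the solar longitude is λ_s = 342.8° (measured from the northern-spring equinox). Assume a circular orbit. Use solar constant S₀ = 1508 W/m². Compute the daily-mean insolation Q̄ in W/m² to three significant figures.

Solar declination: sin δ = sin ε · sin λ_s = sin 35.90° × sin 342.8° = -0.17340, so δ = -9.985°.
cos H₀ = −tan(+29.5°) tan(-9.985°) = 0.0996, H₀ = 1.4710 rad.
Bracket: H₀ sin φ sin δ + cos φ cos δ sin H₀ = 1.4710×0.49242×-0.17340 + 0.87036×0.98485×0.99503 = -0.125602 + 0.852914 = 0.727312.
Q̄ = (S₀/π) × [bracket] = (1508/π) × 0.727312 = 349.1 W/m².

Q̄ ≈ 349 W/m²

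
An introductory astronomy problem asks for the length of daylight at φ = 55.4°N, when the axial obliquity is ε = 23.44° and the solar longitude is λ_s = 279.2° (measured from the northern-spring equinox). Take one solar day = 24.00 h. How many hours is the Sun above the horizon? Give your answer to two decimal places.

Solar declination: sin δ = sin ε · sin λ_s = sin 23.44° × sin 279.2° = -0.39267, so δ = -23.121°.
cos H₀ = −tan φ · tan δ = −tan(+55.4°) × tan(-23.121°) = 0.6189, so H₀ = 0.9034 rad = 51.76°.
Daylight = 2H₀/(2π) × 24.00 h = (0.9034/π) × 24.00 = 6.90 h.

6.90 h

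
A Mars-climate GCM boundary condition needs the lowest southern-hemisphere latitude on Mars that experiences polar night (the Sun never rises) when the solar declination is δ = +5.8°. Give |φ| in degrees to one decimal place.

Polar night requires cos H₀ = −tan φ tan δ ≥ 1, i.e. tan φ tan δ ≤ −1.
The boundary is |tan φ| · |tan δ| = 1, so |φ| = 90° − |δ| = 90° − 5.8° = 84.2° in the southern hemisphere.

|φ| = 84.2°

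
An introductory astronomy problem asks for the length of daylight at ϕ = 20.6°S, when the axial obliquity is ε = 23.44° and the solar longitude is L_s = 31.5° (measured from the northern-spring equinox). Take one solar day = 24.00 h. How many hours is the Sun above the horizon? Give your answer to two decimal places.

Solar declination: sin δ = sin ε · sin L_s = sin 23.44° × sin 31.5° = 0.20784, so δ = +11.996°.
cos h₀ = −tan ϕ · tan δ = −tan(-20.6°) × tan(+11.996°) = 0.0799, so h₀ = 1.4908 rad = 85.42°.
Daylight = 2h₀/(2π) × 24.00 h = (1.4908/π) × 24.00 = 11.39 h.

11.39 h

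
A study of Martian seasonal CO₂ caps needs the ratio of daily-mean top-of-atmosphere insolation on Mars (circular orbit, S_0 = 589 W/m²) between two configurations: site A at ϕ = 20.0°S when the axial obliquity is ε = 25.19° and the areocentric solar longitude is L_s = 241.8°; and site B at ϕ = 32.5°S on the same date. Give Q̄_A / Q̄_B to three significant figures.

Q̄_A / Q̄_B ≈ 0.962

— Configuration A (ϕ=-20.0°):
sin δ = sin 25.19° × sin 241.8° = -0.37510, so δ = -22.031°.
cos h₀ = −tan(-20.0°) tan(-22.031°) = -0.1473, h₀ = 1.7186 rad.
Bracket: h₀ sin ϕ sin δ + cos ϕ cos δ sin h₀ = 1.7186×-0.34202×-0.37510 + 0.93969×0.92698×0.98909 = 0.220482 + 0.861570 = 1.082052.
Q̄ = (S_0/π) × [bracket] = (589/π) × 1.082052 = 202.87 W/m².
— Configuration B (ϕ=-32.5°):
cos h₀ = −tan(-32.5°) tan(-22.031°) = -0.2578, h₀ = 1.8315 rad.
Bracket: h₀ sin ϕ sin δ + cos ϕ cos δ sin h₀ = 1.8315×-0.53730×-0.37510 + 0.84339×0.92698×0.96620 = 0.369123 + 0.755381 = 1.124504.
Q̄ = (S_0/π) × [bracket] = (589/π) × 1.124504 = 210.83 W/m².
Ratio Q̄_A / Q̄_B = 202.87 / 210.83 = 0.9622.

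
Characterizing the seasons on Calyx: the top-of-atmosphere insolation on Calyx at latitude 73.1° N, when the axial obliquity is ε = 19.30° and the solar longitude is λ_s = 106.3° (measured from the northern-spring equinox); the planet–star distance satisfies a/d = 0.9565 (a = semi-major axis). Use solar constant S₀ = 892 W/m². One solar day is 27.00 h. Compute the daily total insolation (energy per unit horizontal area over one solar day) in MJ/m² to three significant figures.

24.1 MJ/m²

Solar declination: sin δ = sin ε · sin λ_s = sin 19.30° × sin 106.3° = 0.31723, so δ = +18.495°.
cos H₀ = −tan(+73.1°) tan(+18.495°) = -1.1010 ≤ −1 ⇒ polar day, H₀ = π.
Bracket: H₀ sin φ sin δ + cos φ cos δ sin H₀ = 3.1416×0.95681×0.31723 + 0.29070×0.94835×0.00000 = 0.953566 + 0.000000 = 0.953566.
Inverse-square distance factor (a/d)² = 0.9565² = 0.914892.
Q̄ = (S₀/π) × 0.914892 × [bracket] = (892/π) × 0.914892 × 0.953566 = 247.71 W/m².
Daily total = Q̄ × 27.00 h × 3600 s/h = 247.71 × 27.00 × 3600 / 10⁶ = 24.08 MJ/m².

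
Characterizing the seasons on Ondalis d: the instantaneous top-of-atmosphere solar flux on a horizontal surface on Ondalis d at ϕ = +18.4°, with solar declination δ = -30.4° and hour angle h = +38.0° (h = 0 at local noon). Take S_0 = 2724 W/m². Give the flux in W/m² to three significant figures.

1.32e+03 W/m²

cos θ_z = sin ϕ sin δ + cos ϕ cos δ cos h = -0.159729 + 0.644923 = 0.485194.
Flux = S_0 · cos θ_z = 2724 × 0.485194 = 1322 W/m².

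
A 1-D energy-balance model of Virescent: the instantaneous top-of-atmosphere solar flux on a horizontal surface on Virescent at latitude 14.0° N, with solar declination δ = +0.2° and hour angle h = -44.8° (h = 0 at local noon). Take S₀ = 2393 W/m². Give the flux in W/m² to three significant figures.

cos θ_z = sin φ sin δ + cos φ cos δ cos h = 0.000844 + 0.688489 = 0.689333.
Flux = S₀ · cos θ_z = 2393 × 0.689333 = 1650 W/m².

1.65e+03 W/m²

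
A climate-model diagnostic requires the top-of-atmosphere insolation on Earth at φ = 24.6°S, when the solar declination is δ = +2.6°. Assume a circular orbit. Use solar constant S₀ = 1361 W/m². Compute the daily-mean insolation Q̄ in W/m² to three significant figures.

cos H₀ = −tan(-24.6°) tan(+2.600°) = 0.0208, H₀ = 1.5500 rad.
Bracket: H₀ sin φ sin δ + cos φ cos δ sin H₀ = 1.5500×-0.41628×0.04536 + 0.90924×0.99897×0.99978 = -0.029268 + 0.908104 = 0.878836.
Q̄ = (S₀/π) × [bracket] = (1361/π) × 0.878836 = 380.7 W/m².

Q̄ ≈ 381 W/m²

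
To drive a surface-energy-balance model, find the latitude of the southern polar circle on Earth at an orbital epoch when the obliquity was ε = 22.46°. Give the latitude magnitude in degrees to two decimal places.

67.54°

The polar circle is the lowest latitude that experiences at least one full rotation of continuous darkness at the northern-summer solstice; it lies at |ϕ| = 90° − ε = 90° − 22.46° = 67.54°.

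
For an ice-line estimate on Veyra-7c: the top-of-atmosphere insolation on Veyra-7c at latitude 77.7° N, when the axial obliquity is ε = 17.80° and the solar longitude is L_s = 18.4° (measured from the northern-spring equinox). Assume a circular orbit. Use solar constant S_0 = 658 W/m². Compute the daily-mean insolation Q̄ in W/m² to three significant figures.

Solar declination: sin δ = sin ε · sin L_s = sin 17.80° × sin 18.4° = 0.09649, so δ = +5.537°.
cos h₀ = −tan(+77.7°) tan(+5.537°) = -0.4446, h₀ = 2.0316 rad.
Bracket: h₀ sin ϕ sin δ + cos ϕ cos δ sin h₀ = 2.0316×0.97705×0.09649 + 0.21303×0.99533×0.89571 = 0.191530 + 0.189922 = 0.381452.
Q̄ = (S_0/π) × [bracket] = (658/π) × 0.381452 = 79.89 W/m².

Q̄ ≈ 79.9 W/m²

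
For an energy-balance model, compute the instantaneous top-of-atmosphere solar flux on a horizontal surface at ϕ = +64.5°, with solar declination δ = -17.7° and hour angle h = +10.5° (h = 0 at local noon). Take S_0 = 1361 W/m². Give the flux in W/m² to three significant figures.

cos θ_z = sin ϕ sin δ + cos ϕ cos δ cos h = -0.274416 + 0.403264 = 0.128848.
Flux = S_0 · cos θ_z = 1361 × 0.128848 = 175.4 W/m².

175 W/m²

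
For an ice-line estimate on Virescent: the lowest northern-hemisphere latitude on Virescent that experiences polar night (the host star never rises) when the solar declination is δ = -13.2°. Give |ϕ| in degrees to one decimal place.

Polar night requires cos h₀ = −tan ϕ tan δ ≥ 1, i.e. tan ϕ tan δ ≤ −1.
The boundary is |tan ϕ| · |tan δ| = 1, so |ϕ| = 90° − |δ| = 90° − 13.2° = 76.8° in the northern hemisphere.

|ϕ| = 76.8°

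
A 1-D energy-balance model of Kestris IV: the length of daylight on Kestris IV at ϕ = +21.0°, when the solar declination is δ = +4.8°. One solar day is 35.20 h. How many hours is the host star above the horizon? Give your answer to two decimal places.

cos h₀ = −tan ϕ · tan δ = −tan(+21.0°) × tan(+4.800°) = -0.0322, so h₀ = 1.6030 rad = 91.85°.
Daylight = 2h₀/(2π) × 35.20 h = (1.6030/π) × 35.20 = 17.96 h.

17.96 h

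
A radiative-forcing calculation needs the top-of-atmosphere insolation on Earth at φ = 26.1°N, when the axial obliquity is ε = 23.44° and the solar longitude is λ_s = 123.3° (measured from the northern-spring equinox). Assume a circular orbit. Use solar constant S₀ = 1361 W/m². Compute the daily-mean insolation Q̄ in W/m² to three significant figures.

Q̄ ≈ 472 W/m²

Solar declination: sin δ = sin ε · sin λ_s = sin 23.44° × sin 123.3° = 0.33247, so δ = +19.419°.
cos H₀ = −tan(+26.1°) tan(+19.419°) = -0.1727, H₀ = 1.7444 rad.
Bracket: H₀ sin φ sin δ + cos φ cos δ sin H₀ = 1.7444×0.43994×0.33247 + 0.89803×0.94311×0.98497 = 0.255148 + 0.834212 = 1.089360.
Q̄ = (S₀/π) × [bracket] = (1361/π) × 1.089360 = 471.9 W/m².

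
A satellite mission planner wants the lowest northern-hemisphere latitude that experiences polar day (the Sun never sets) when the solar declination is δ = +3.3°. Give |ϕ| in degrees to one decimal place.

|ϕ| = 86.7°

Polar day requires cos h₀ = −tan ϕ tan δ ≤ −1, i.e. tan ϕ tan δ ≥ 1.
The boundary is |tan ϕ| · |tan δ| = 1, so |ϕ| = 90° − |δ| = 90° − 3.3° = 86.7° in the northern hemisphere.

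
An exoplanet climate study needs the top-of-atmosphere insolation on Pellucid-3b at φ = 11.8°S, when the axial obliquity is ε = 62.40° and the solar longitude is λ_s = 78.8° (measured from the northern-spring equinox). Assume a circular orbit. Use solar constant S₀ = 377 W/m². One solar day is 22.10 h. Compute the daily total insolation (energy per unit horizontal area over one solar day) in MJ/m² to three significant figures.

2.27 MJ/m²

Solar declination: sin δ = sin ε · sin λ_s = sin 62.40° × sin 78.8° = 0.86933, so δ = +60.380°.
cos H₀ = −tan(-11.8°) tan(+60.380°) = 0.3675, H₀ = 1.1945 rad.
Bracket: H₀ sin φ sin δ + cos φ cos δ sin H₀ = 1.1945×-0.20450×0.86933 + 0.97887×0.49424×0.93004 = -0.212356 + 0.449950 = 0.237594.
Q̄ = (S₀/π) × [bracket] = (377/π) × 0.237594 = 28.512 W/m².
Daily total = Q̄ × 22.10 h × 3600 s/h = 28.512 × 22.10 × 3600 / 10⁶ = 2.268 MJ/m².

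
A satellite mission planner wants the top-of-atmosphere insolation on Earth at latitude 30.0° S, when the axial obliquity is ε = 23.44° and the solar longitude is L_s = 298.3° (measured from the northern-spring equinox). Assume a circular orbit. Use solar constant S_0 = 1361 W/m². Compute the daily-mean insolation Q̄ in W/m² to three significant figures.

Solar declination: sin δ = sin ε · sin L_s = sin 23.44° × sin 298.3° = -0.35024, so δ = -20.502°.
cos h₀ = −tan(-30.0°) tan(-20.502°) = -0.2159, h₀ = 1.7884 rad.
Bracket: h₀ sin ϕ sin δ + cos ϕ cos δ sin h₀ = 1.7884×-0.50000×-0.35024 + 0.86603×0.93666×0.97642 = 0.313185 + 0.792048 = 1.105233.
Q̄ = (S_0/π) × [bracket] = (1361/π) × 1.105233 = 478.8 W/m².

Q̄ ≈ 479 W/m²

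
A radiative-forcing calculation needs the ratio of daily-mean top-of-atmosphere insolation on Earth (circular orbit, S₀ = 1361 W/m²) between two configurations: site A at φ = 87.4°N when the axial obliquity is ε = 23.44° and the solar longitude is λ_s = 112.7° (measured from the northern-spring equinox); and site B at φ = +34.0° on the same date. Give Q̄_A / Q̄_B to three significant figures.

Q̄_A / Q̄_B ≈ 1.03

— Configuration A (φ=+87.4°):
Solar declination: sin δ = sin ε · sin λ_s = sin 23.44° × sin 112.7° = 0.36698, so δ = +21.529°.
cos H₀ = −tan(+87.4°) tan(+21.529°) = -8.6875 ≤ −1 ⇒ polar day, H₀ = π.
Bracket: H₀ sin φ sin δ + cos φ cos δ sin H₀ = 3.1416×0.99897×0.36698 + 0.04536×0.93023×0.00000 = 1.151717 + 0.000000 = 1.151717.
Q̄ = (S₀/π) × [bracket] = (1361/π) × 1.151717 = 498.95 W/m².
— Configuration B (φ=+34.0°):
cos H₀ = −tan(+34.0°) tan(+21.529°) = -0.2661, H₀ = 1.8401 rad.
Bracket: H₀ sin φ sin δ + cos φ cos δ sin H₀ = 1.8401×0.55919×0.36698 + 0.82904×0.93023×0.96395 = 0.377610 + 0.743396 = 1.121006.
Q̄ = (S₀/π) × [bracket] = (1361/π) × 1.121006 = 485.64 W/m².
Ratio Q̄_A / Q̄_B = 498.95 / 485.64 = 1.027.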